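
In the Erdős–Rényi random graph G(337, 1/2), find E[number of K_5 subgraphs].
E[# K_5] = C(337, 5) · (1/2)^C(5, 2) = 35157941532 / 2^10 = 8789485383/256 ≈ 34333927.277344

For each 5-subset S of vertices (there are C(337, 5) = 35157941532 such S), let X_S = 1 if S induces a K_5 (all C(5, 2) = 10 edges present). Then P(X_S = 1) = (1/2)^10 = 1/1024. By linearity of expectation, E[# K_5] = C(337, 5) · (1/2)^10 = 35157941532 / 1024 = 8789485383/256 ≈ 34333927.277344.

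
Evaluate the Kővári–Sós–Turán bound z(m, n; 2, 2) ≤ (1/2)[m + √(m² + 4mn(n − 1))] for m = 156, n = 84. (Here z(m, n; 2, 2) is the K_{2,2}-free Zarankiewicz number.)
z(156, 84; 2, 2) ≤ (1/2)[156 + √(156² + 4·156·84·83)] = (1/2)[156 + √4374864] = 1123.8088

Kővári–Sós–Turán: let r_1, ..., r_156 be the row sums and z = Σ r_i the total number of 1s. Each pair of columns can share at most one row with both entries 1 (else a 2×2 all-ones block appears), so Σ_i C(r_i, 2) ≤ C(84, 2) = 3486. By convexity Σ_i C(r_i, 2) ≥ 156·C(z/156, 2) = z(z − 156)/(2·156), giving z² − 156z − 156·84·83 ≤ 0 and hence z ≤ (1/2)[156 + √(24336 + 4·1087632)] = (1/2)[156 + √4374864] ≈ (1/2)(156 + 2091.6176) = 1123.8088.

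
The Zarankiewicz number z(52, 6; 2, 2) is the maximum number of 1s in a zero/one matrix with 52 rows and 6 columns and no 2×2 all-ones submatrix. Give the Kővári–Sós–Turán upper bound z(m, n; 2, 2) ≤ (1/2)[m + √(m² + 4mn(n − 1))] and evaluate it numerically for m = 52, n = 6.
z(52, 6; 2, 2) ≤ (1/2)[52 + √(52² + 4·52·6·5)] = (1/2)[52 + √8944] = 73.2864

Kővári–Sós–Turán: let r_1, ..., r_52 be the row sums and z = Σ r_i the total number of 1s. Each pair of columns can share at most one row with both entries 1 (else a 2×2 all-ones block appears), so Σ_i C(r_i, 2) ≤ C(6, 2) = 15. By convexity Σ_i C(r_i, 2) ≥ 52·C(z/52, 2) = z(z − 52)/(2·52), giving z² − 52z − 52·6·5 ≤ 0 and hence z ≤ (1/2)[52 + √(2704 + 4·1560)] = (1/2)[52 + √8944] ≈ (1/2)(52 + 94.5727) = 73.2864.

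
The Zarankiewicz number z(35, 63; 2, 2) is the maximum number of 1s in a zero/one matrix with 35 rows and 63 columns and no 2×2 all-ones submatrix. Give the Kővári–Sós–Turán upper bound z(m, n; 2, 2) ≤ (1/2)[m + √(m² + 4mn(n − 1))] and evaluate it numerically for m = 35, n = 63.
z(35, 63; 2, 2) ≤ (1/2)[35 + √(35² + 4·35·63·62)] = (1/2)[35 + √548065] = 387.6571

Kővári–Sós–Turán: let r_1, ..., r_35 be the row sums and z = Σ r_i the total number of 1s. Each pair of columns can share at most one row with both entries 1 (else a 2×2 all-ones block appears), so Σ_i C(r_i, 2) ≤ C(63, 2) = 1953. By convexity Σ_i C(r_i, 2) ≥ 35·C(z/35, 2) = z(z − 35)/(2·35), giving z² − 35z − 35·63·62 ≤ 0 and hence z ≤ (1/2)[35 + √(1225 + 4·136710)] = (1/2)[35 + √548065] ≈ (1/2)(35 + 740.3141) = 387.6571.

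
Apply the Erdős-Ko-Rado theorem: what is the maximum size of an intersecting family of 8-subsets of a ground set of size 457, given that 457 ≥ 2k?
max |F| = C(456, 7) = 776653400694600

Erdős-Ko-Rado (1961): when n ≥ 2k, max |F| = C(n−1, k−1). The bound is attained by the star {A : i ∈ A} for any fixed i ∈ [n]. Here C(457−1, 8−1) = C(456, 7) = 776653400694600.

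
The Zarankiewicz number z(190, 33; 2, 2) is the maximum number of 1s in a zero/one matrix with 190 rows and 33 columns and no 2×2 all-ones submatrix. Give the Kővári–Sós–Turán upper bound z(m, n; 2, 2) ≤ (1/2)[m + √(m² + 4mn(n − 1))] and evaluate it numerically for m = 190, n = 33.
z(190, 33; 2, 2) ≤ (1/2)[190 + √(190² + 4·190·33·32)] = (1/2)[190 + √838660] = 552.8919

Kővári–Sós–Turán: let r_1, ..., r_190 be the row sums and z = Σ r_i the total number of 1s. Each pair of columns can share at most one row with both entries 1 (else a 2×2 all-ones block appears), so Σ_i C(r_i, 2) ≤ C(33, 2) = 528. By convexity Σ_i C(r_i, 2) ≥ 190·C(z/190, 2) = z(z − 190)/(2·190), giving z² − 190z − 190·33·32 ≤ 0 and hence z ≤ (1/2)[190 + √(36100 + 4·200640)] = (1/2)[190 + √838660] ≈ (1/2)(190 + 915.7838) = 552.8919.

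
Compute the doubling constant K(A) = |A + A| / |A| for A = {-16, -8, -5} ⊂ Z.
K = |A + A| / |A| = 6/3 = 2

Enumerate A + A = {a + b : a, b ∈ A}. With |A| = 3, there are |A|^2 = 9 ordered sum pairs; collecting distinct values, A + A = {-32, -24, -21, -16, -13, -10}, so |A + A| = 6. Thus K = 6/3 = 2. For comparison, the minimum possible |A + A| over all 3-element sets is 2·3 − 1 = 5 (so min K = 5/3), attained only by arithmetic progressions.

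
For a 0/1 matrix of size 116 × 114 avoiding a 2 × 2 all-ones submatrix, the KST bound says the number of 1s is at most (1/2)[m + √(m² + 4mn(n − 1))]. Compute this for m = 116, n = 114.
z(116, 114; 2, 2) ≤ (1/2)[116 + √(116² + 4·116·114·113)] = (1/2)[116 + √5990704] = 1281.7957

Kővári–Sós–Turán: let r_1, ..., r_116 be the row sums and z = Σ r_i the total number of 1s. Each pair of columns can share at most one row with both entries 1 (else a 2×2 all-ones block appears), so Σ_i C(r_i, 2) ≤ C(114, 2) = 6441. By convexity Σ_i C(r_i, 2) ≥ 116·C(z/116, 2) = z(z − 116)/(2·116), giving z² − 116z − 116·114·113 ≤ 0 and hence z ≤ (1/2)[116 + √(13456 + 4·1494312)] = (1/2)[116 + √5990704] ≈ (1/2)(116 + 2447.5915) = 1281.7957.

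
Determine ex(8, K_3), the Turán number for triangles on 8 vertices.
ex(8, K_3) = ⌊8^2/4⌋ = 16

Mantel (1907): a triangle-free graph on n vertices has at most ⌊n^2/4⌋ edges, with equality for the complete bipartite graph K_{⌊n/2⌋, ⌈n/2⌉}. For n = 8: ⌊8^2/4⌋ = ⌊64/4⌋ = 16. The extremal graph is K_{4, 4}, which has 4·4 = 16 edges.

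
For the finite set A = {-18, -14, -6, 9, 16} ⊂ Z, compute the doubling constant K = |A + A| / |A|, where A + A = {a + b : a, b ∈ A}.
K = |A + A| / |A| = 15/5 = 3

Enumerate A + A = {a + b : a, b ∈ A}. With |A| = 5, there are |A|^2 = 25 ordered sum pairs; collecting distinct values, A + A = {-36, -32, -28, -24, -20, -12, -9, -5, -2, 2, 3, 10, 18, 25, 32}, so |A + A| = 15. Thus K = 15/5 = 3. For comparison, the minimum possible |A + A| over all 5-element sets is 2·5 − 1 = 9 (so min K = 9/5), attained only by arithmetic progressions.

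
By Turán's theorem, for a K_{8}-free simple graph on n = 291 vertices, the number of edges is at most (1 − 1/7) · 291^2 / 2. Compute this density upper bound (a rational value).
Turán density bound = (6/7) · 291^2/2 = 254043/7 ≈ 36291.8571

Turán's theorem: ex(n, K_{r+1}) is achieved by the complete r-partite Turán graph T(n, r) with parts as balanced as possible, and is at most (1 − 1/r) · n^2/2. For r = 7, n = 291: the density bound is (6/7) · 84681/2 = 254043/7 ≈ 36291.8571. The integer-valued extremum is e(T(291, 7)) = 36291, which is strictly less than the density bound 254043/7 since 7 ∤ 291 (the parts of T(291, 7) cannot all be equal).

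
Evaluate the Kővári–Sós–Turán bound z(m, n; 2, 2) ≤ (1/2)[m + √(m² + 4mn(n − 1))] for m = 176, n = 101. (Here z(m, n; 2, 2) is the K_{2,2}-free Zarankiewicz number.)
z(176, 101; 2, 2) ≤ (1/2)[176 + √(176² + 4·176·101·100)] = (1/2)[176 + √7141376] = 1424.1677

Kővári–Sós–Turán: let r_1, ..., r_176 be the row sums and z = Σ r_i the total number of 1s. Each pair of columns can share at most one row with both entries 1 (else a 2×2 all-ones block appears), so Σ_i C(r_i, 2) ≤ C(101, 2) = 5050. By convexity Σ_i C(r_i, 2) ≥ 176·C(z/176, 2) = z(z − 176)/(2·176), giving z² − 176z − 176·101·100 ≤ 0 and hence z ≤ (1/2)[176 + √(30976 + 4·1777600)] = (1/2)[176 + √7141376] ≈ (1/2)(176 + 2672.3353) = 1424.1677.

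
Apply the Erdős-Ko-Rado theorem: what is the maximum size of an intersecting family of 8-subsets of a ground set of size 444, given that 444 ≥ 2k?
max |F| = C(443, 7) = 633441908353254

Erdős-Ko-Rado (1961): when n ≥ 2k, max |F| = C(n−1, k−1). The bound is attained by the star {A : i ∈ A} for any fixed i ∈ [n]. Here C(444−1, 8−1) = C(443, 7) = 633441908353254.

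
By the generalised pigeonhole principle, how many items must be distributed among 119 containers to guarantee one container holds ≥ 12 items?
n = (12 − 1)·119 + 1 = 1310

By the generalised pigeonhole principle, to guarantee some box contains ≥ r objects we need more than (r − 1) · k objects total. Threshold: n = (r − 1) · k + 1. With r = 12 and k = 119: n = 11 · 119 + 1 = 1309 + 1 = 1310. For n = 1309 = 11 · 119, we can put exactly 11 objects in every box, avoiding 12 in any single one — so 1310 is tight.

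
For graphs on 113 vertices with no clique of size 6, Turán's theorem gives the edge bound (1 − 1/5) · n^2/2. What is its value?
Turán density bound = (4/5) · 113^2/2 = 25538/5 ≈ 5107.6

Turán's theorem: ex(n, K_{r+1}) is achieved by the complete r-partite Turán graph T(n, r) with parts as balanced as possible, and is at most (1 − 1/r) · n^2/2. For r = 5, n = 113: the density bound is (4/5) · 12769/2 = 25538/5 ≈ 5107.6. The integer-valued extremum is e(T(113, 5)) = 5107, which is strictly less than the density bound 25538/5 since 5 ∤ 113 (the parts of T(113, 5) cannot all be equal).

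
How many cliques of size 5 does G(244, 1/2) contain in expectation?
E[# K_5] = C(244, 5) · (1/2)^C(5, 2) = 6916056048 / 2^10 = 432253503/64 = 6753960.984375

For each 5-subset S of vertices (there are C(244, 5) = 6916056048 such S), let X_S = 1 if S induces a K_5 (all C(5, 2) = 10 edges present). Then P(X_S = 1) = (1/2)^10 = 1/1024. By linearity of expectation, E[# K_5] = C(244, 5) · (1/2)^10 = 6916056048 / 1024 = 432253503/64 = 6753960.984375.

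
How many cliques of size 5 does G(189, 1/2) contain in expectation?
E[# K_5] = C(189, 5) · (1/2)^C(5, 2) = 1905305787 / 2^10 ≈ 1860650.182617

For each 5-subset S of vertices (there are C(189, 5) = 1905305787 such S), let X_S = 1 if S induces a K_5 (all C(5, 2) = 10 edges present). Then P(X_S = 1) = (1/2)^10 = 1/1024. By linearity of expectation, E[# K_5] = C(189, 5) · (1/2)^10 = 1905305787 / 1024 ≈ 1860650.182617.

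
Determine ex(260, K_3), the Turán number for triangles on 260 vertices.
ex(260, K_3) = ⌊260^2/4⌋ = 16900

Mantel (1907): a triangle-free graph on n vertices has at most ⌊n^2/4⌋ edges, with equality for the complete bipartite graph K_{⌊n/2⌋, ⌈n/2⌉}. For n = 260: ⌊260^2/4⌋ = ⌊67600/4⌋ = 16900. The extremal graph is K_{130, 130}, which has 130·130 = 16900 edges.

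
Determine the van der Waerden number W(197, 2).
W(197, 2) = 197 + 1 = 198

A 2-term AP is any pair of integers, so a monochromatic 2-AP exists iff some colour is used at least twice. With 197 colours, the colouring i ↦ i on {1, ..., 197} uses each colour once, avoiding any monochromatic pair, so W(197, 2) > 197. For {1, ..., 198}, pigeonhole forces two integers of the same colour, which form a monochromatic 2-AP. Hence W(197, 2) = 198.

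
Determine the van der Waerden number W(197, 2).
W(197, 2) = 197 + 1 = 198

A 2-term AP is any pair of integers, so a monochromatic 2-AP exists iff some colour is used at least twice. With 197 colours, the colouring i ↦ i on {1, ..., 197} uses each colour once, avoiding any monochromatic pair, so W(197, 2) > 197. For {1, ..., 198}, pigeonhole forces two integers of the same colour, which form a monochromatic 2-AP. Hence W(197, 2) = 198.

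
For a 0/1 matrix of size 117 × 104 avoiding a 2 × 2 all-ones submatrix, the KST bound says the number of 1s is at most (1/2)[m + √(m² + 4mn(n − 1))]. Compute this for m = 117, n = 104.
z(117, 104; 2, 2) ≤ (1/2)[117 + √(117² + 4·117·104·103)] = (1/2)[117 + √5026905] = 1179.538

Kővári–Sós–Turán: let r_1, ..., r_117 be the row sums and z = Σ r_i the total number of 1s. Each pair of columns can share at most one row with both entries 1 (else a 2×2 all-ones block appears), so Σ_i C(r_i, 2) ≤ C(104, 2) = 5356. By convexity Σ_i C(r_i, 2) ≥ 117·C(z/117, 2) = z(z − 117)/(2·117), giving z² − 117z − 117·104·103 ≤ 0 and hence z ≤ (1/2)[117 + √(13689 + 4·1253304)] = (1/2)[117 + √5026905] ≈ (1/2)(117 + 2242.076) = 1179.538.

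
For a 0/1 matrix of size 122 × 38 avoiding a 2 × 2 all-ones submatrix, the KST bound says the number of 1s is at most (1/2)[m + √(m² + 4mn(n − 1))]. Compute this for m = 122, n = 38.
z(122, 38; 2, 2) ≤ (1/2)[122 + √(122² + 4·122·38·37)] = (1/2)[122 + √701012] = 479.6323

Kővári–Sós–Turán: let r_1, ..., r_122 be the row sums and z = Σ r_i the total number of 1s. Each pair of columns can share at most one row with both entries 1 (else a 2×2 all-ones block appears), so Σ_i C(r_i, 2) ≤ C(38, 2) = 703. By convexity Σ_i C(r_i, 2) ≥ 122·C(z/122, 2) = z(z − 122)/(2·122), giving z² − 122z − 122·38·37 ≤ 0 and hence z ≤ (1/2)[122 + √(14884 + 4·171532)] = (1/2)[122 + √701012] ≈ (1/2)(122 + 837.2646) = 479.6323.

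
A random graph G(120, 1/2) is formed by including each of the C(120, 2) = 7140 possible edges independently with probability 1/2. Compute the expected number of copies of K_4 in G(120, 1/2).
E[# K_4] = C(120, 4) · (1/2)^C(4, 2) = 8214570 / 2^6 = 4107285/32 = 128352.65625

For each 4-subset S of vertices (there are C(120, 4) = 8214570 such S), let X_S = 1 if S induces a K_4 (all C(4, 2) = 6 edges present). Then P(X_S = 1) = (1/2)^6 = 1/64. By linearity of expectation, E[# K_4] = C(120, 4) · (1/2)^6 = 8214570 / 64 = 4107285/32 = 128352.65625.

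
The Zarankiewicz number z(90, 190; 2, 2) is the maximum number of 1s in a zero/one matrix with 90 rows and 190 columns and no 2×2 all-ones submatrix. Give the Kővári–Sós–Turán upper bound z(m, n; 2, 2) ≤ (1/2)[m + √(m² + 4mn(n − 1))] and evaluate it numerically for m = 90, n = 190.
z(90, 190; 2, 2) ≤ (1/2)[90 + √(90² + 4·90·190·189)] = (1/2)[90 + √12935700] = 1843.3117

Kővári–Sós–Turán: let r_1, ..., r_90 be the row sums and z = Σ r_i the total number of 1s. Each pair of columns can share at most one row with both entries 1 (else a 2×2 all-ones block appears), so Σ_i C(r_i, 2) ≤ C(190, 2) = 17955. By convexity Σ_i C(r_i, 2) ≥ 90·C(z/90, 2) = z(z − 90)/(2·90), giving z² − 90z − 90·190·189 ≤ 0 and hence z ≤ (1/2)[90 + √(8100 + 4·3231900)] = (1/2)[90 + √12935700] ≈ (1/2)(90 + 3596.6234) = 1843.3117.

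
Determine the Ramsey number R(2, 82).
R(2, 82) = 82

R(2, k) = k for all k ≥ 2: in a 2-colouring of K_k, either some edge is red (a red K_2) or all edges are blue (a blue K_k). And K_{81} coloured all-blue has no blue K_82, so R(2, 82) > 81. Hence R(2, 82) = 82.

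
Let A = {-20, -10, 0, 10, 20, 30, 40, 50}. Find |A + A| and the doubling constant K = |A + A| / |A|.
K = |A + A| / |A| = 15/8

Enumerate A + A = {a + b : a, b ∈ A}. With |A| = 8, there are |A|^2 = 64 ordered sum pairs; collecting distinct values, A + A = {-40, -30, -20, -10, 0, 10, 20, 30, 40, 50, 60, 70, 80, 90, 100}, so |A + A| = 15. Thus K = 15/8. Here |A + A| = 2|A| − 1 = 15, the minimum possible — so K = 15/8 is minimal, which holds iff A is an arithmetic progression.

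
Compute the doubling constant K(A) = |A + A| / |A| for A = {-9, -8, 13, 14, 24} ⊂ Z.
K = |A + A| / |A| = 14/5

Enumerate A + A = {a + b : a, b ∈ A}. With |A| = 5, there are |A|^2 = 25 ordered sum pairs; collecting distinct values, A + A = {-18, -17, -16, 4, 5, 6, 15, 16, 26, 27, 28, 37, 38, 48}, so |A + A| = 14. Thus K = 14/5. For comparison, the minimum possible |A + A| over all 5-element sets is 2·5 − 1 = 9 (so min K = 9/5), attained only by arithmetic progressions.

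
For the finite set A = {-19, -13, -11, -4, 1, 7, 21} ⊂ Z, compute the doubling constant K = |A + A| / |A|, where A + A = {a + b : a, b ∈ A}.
K = |A + A| / |A| = 25/7

Enumerate A + A = {a + b : a, b ∈ A}. With |A| = 7, there are |A|^2 = 49 ordered sum pairs; collecting distinct values, A + A = {-38, -32, -30, -26, -24, -23, -22, -18, -17, -15, -12, -10, -8, -6, -4, -3, 2, 3, 8, 10, 14, 17, 22, 28, 42}, so |A + A| = 25. Thus K = 25/7. For comparison, the minimum possible |A + A| over all 7-element sets is 2·7 − 1 = 13 (so min K = 13/7), attained only by arithmetic progressions.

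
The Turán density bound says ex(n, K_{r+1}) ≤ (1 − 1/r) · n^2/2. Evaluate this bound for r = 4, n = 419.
Turán density bound = (3/4) · 419^2/2 = 526683/8 ≈ 65835.375

Turán's theorem: ex(n, K_{r+1}) is achieved by the complete r-partite Turán graph T(n, r) with parts as balanced as possible, and is at most (1 − 1/r) · n^2/2. For r = 4, n = 419: the density bound is (3/4) · 175561/2 = 526683/8 ≈ 65835.375. The integer-valued extremum is e(T(419, 4)) = 65835, which is strictly less than the density bound 526683/8 since 4 ∤ 419 (the parts of T(419, 4) cannot all be equal).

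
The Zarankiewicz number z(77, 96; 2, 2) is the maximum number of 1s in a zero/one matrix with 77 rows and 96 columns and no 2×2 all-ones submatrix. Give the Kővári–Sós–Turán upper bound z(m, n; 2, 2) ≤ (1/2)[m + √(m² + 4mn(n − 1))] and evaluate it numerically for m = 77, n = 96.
z(77, 96; 2, 2) ≤ (1/2)[77 + √(77² + 4·77·96·95)] = (1/2)[77 + √2814889] = 877.3815

Kővári–Sós–Turán: let r_1, ..., r_77 be the row sums and z = Σ r_i the total number of 1s. Each pair of columns can share at most one row with both entries 1 (else a 2×2 all-ones block appears), so Σ_i C(r_i, 2) ≤ C(96, 2) = 4560. By convexity Σ_i C(r_i, 2) ≥ 77·C(z/77, 2) = z(z − 77)/(2·77), giving z² − 77z − 77·96·95 ≤ 0 and hence z ≤ (1/2)[77 + √(5929 + 4·702240)] = (1/2)[77 + √2814889] ≈ (1/2)(77 + 1677.7631) = 877.3815.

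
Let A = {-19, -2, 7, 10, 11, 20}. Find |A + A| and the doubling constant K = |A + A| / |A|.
K = |A + A| / |A| = 20/6 = 10/3

Enumerate A + A = {a + b : a, b ∈ A}. With |A| = 6, there are |A|^2 = 36 ordered sum pairs; collecting distinct values, A + A = {-38, -21, -12, -9, -8, -4, 1, 5, 8, 9, 14, 17, 18, 20, 21, 22, 27, 30, 31, 40}, so |A + A| = 20. Thus K = 20/6 = 10/3. For comparison, the minimum possible |A + A| over all 6-element sets is 2·6 − 1 = 11 (so min K = 11/6), attained only by arithmetic progressions.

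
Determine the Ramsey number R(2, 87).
R(2, 87) = 87

R(2, k) = k for all k ≥ 2: in a 2-colouring of K_k, either some edge is red (a red K_2) or all edges are blue (a blue K_k). And K_{86} coloured all-blue has no blue K_87, so R(2, 87) > 86. Hence R(2, 87) = 87.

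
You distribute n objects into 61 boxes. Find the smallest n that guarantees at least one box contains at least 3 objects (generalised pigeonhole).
n = (3 − 1)·61 + 1 = 123

By the generalised pigeonhole principle, to guarantee some box contains ≥ r objects we need more than (r − 1) · k objects total. Threshold: n = (r − 1) · k + 1. With r = 3 and k = 61: n = 2 · 61 + 1 = 122 + 1 = 123. For n = 122 = 2 · 61, we can put exactly 2 objects in every box, avoiding 3 in any single one — so 123 is tight.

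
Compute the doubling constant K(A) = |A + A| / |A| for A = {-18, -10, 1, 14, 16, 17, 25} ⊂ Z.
K = |A + A| / |A| = 26/7

Enumerate A + A = {a + b : a, b ∈ A}. With |A| = 7, there are |A|^2 = 49 ordered sum pairs; collecting distinct values, A + A = {-36, -28, -20, -17, -9, -4, -2, -1, 2, 4, 6, 7, 15, 17, 18, 26, 28, 30, 31, 32, 33, 34, 39, 41, 42, 50}, so |A + A| = 26. Thus K = 26/7. For comparison, the minimum possible |A + A| over all 7-element sets is 2·7 − 1 = 13 (so min K = 13/7), attained only by arithmetic progressions.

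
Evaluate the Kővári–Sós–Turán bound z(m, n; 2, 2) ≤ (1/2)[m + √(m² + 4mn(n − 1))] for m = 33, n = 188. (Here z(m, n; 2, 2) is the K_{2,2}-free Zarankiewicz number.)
z(33, 188; 2, 2) ≤ (1/2)[33 + √(33² + 4·33·188·187)] = (1/2)[33 + √4641681] = 1093.728

Kővári–Sós–Turán: let r_1, ..., r_33 be the row sums and z = Σ r_i the total number of 1s. Each pair of columns can share at most one row with both entries 1 (else a 2×2 all-ones block appears), so Σ_i C(r_i, 2) ≤ C(188, 2) = 17578. By convexity Σ_i C(r_i, 2) ≥ 33·C(z/33, 2) = z(z − 33)/(2·33), giving z² − 33z − 33·188·187 ≤ 0 and hence z ≤ (1/2)[33 + √(1089 + 4·1160148)] = (1/2)[33 + √4641681] ≈ (1/2)(33 + 2154.4561) = 1093.728.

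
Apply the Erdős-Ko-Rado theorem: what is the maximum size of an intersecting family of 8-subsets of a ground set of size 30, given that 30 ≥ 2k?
max |F| = C(29, 7) = 1560780

Erdős-Ko-Rado (1961): when n ≥ 2k, max |F| = C(n−1, k−1). The bound is attained by the star {A : i ∈ A} for any fixed i ∈ [n]. Here C(30−1, 8−1) = C(29, 7) = 1560780.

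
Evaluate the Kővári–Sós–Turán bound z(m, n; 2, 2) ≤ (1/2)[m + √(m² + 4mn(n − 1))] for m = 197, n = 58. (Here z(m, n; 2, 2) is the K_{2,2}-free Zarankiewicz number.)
z(197, 58; 2, 2) ≤ (1/2)[197 + √(197² + 4·197·58·57)] = (1/2)[197 + √2643937] = 911.5094

Kővári–Sós–Turán: let r_1, ..., r_197 be the row sums and z = Σ r_i the total number of 1s. Each pair of columns can share at most one row with both entries 1 (else a 2×2 all-ones block appears), so Σ_i C(r_i, 2) ≤ C(58, 2) = 1653. By convexity Σ_i C(r_i, 2) ≥ 197·C(z/197, 2) = z(z − 197)/(2·197), giving z² − 197z − 197·58·57 ≤ 0 and hence z ≤ (1/2)[197 + √(38809 + 4·651282)] = (1/2)[197 + √2643937] ≈ (1/2)(197 + 1626.0188) = 911.5094.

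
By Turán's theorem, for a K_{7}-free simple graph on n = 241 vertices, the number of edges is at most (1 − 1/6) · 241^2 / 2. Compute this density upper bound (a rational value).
Turán density bound = (5/6) · 241^2/2 = 290405/12 ≈ 24200.4167

Turán's theorem: ex(n, K_{r+1}) is achieved by the complete r-partite Turán graph T(n, r) with parts as balanced as possible, and is at most (1 − 1/r) · n^2/2. For r = 6, n = 241: the density bound is (5/6) · 58081/2 = 290405/12 ≈ 24200.4167. The integer-valued extremum is e(T(241, 6)) = 24200, which is strictly less than the density bound 290405/12 since 6 ∤ 241 (the parts of T(241, 6) cannot all be equal).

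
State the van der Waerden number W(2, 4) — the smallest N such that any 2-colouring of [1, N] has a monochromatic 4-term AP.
W(2, 4) = 35

W(2, 4) = 35. The lower bound W(2, 4) > 34 comes from an explicit good 2-colouring of [1, 34]; the upper bound W(2, 4) ≤ 35 was verified by exhaustive search over 2-colourings of [1, 35].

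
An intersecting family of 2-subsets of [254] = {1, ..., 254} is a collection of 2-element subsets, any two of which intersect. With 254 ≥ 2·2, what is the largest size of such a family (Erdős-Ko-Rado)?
max |F| = C(253, 1) = 253

The Erdős-Ko-Rado theorem states: for n ≥ 2k, an intersecting family of k-subsets of an n-element set has size at most C(n − 1, k − 1), with equality for 'star' families {A ⊆ [n] : |A| = k, i ∈ A} (fix an element i). For n = 254, k = 2: C(253, 1) = 253.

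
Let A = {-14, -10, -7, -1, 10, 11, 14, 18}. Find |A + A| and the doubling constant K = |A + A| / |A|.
K = |A + A| / |A| = 32/8 = 4

Enumerate A + A = {a + b : a, b ∈ A}. With |A| = 8, there are |A|^2 = 64 ordered sum pairs; collecting distinct values, A + A = {-28, -24, -21, -20, -17, -15, -14, -11, -8, -4, -3, -2, 0, 1, 3, 4, 7, 8, 9, 10, 11, 13, 17, 20, 21, 22, 24, 25, 28, 29, 32, 36}, so |A + A| = 32. Thus K = 32/8 = 4. For comparison, the minimum possible |A + A| over all 8-element sets is 2·8 − 1 = 15 (so min K = 15/8), attained only by arithmetic progressions.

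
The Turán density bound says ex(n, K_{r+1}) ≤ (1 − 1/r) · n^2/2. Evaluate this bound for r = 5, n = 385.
Turán density bound = (4/5) · 385^2/2 = 59290

Turán's theorem: ex(n, K_{r+1}) is achieved by the complete r-partite Turán graph T(n, r) with parts as balanced as possible, and is at most (1 − 1/r) · n^2/2. For r = 5, n = 385: the density bound is (4/5) · 148225/2 = 59290. Since 5 ∣ 385, the Turán graph T(385, 5) has parts of equal size 77, and its edge count e(T(385, 5)) = 59290 attains the density bound exactly.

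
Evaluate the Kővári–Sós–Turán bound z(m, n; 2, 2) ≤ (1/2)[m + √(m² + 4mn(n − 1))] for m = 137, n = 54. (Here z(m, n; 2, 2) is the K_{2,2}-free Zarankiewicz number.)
z(137, 54; 2, 2) ≤ (1/2)[137 + √(137² + 4·137·54·53)] = (1/2)[137 + √1587145] = 698.4097

Kővári–Sós–Turán: let r_1, ..., r_137 be the row sums and z = Σ r_i the total number of 1s. Each pair of columns can share at most one row with both entries 1 (else a 2×2 all-ones block appears), so Σ_i C(r_i, 2) ≤ C(54, 2) = 1431. By convexity Σ_i C(r_i, 2) ≥ 137·C(z/137, 2) = z(z − 137)/(2·137), giving z² − 137z − 137·54·53 ≤ 0 and hence z ≤ (1/2)[137 + √(18769 + 4·392094)] = (1/2)[137 + √1587145] ≈ (1/2)(137 + 1259.8194) = 698.4097.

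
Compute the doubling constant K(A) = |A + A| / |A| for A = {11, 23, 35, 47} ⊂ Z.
K = |A + A| / |A| = 7/4

Enumerate A + A = {a + b : a, b ∈ A}. With |A| = 4, there are |A|^2 = 16 ordered sum pairs; collecting distinct values, A + A = {22, 34, 46, 58, 70, 82, 94}, so |A + A| = 7. Thus K = 7/4. Here |A + A| = 2|A| − 1 = 7, the minimum possible — so K = 7/4 is minimal, which holds iff A is an arithmetic progression.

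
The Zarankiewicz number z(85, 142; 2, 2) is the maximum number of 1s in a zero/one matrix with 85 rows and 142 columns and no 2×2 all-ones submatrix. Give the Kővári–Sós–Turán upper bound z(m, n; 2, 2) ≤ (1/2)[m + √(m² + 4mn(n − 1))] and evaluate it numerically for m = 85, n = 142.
z(85, 142; 2, 2) ≤ (1/2)[85 + √(85² + 4·85·142·141)] = (1/2)[85 + √6814705] = 1347.7495

Kővári–Sós–Turán: let r_1, ..., r_85 be the row sums and z = Σ r_i the total number of 1s. Each pair of columns can share at most one row with both entries 1 (else a 2×2 all-ones block appears), so Σ_i C(r_i, 2) ≤ C(142, 2) = 10011. By convexity Σ_i C(r_i, 2) ≥ 85·C(z/85, 2) = z(z − 85)/(2·85), giving z² − 85z − 85·142·141 ≤ 0 and hence z ≤ (1/2)[85 + √(7225 + 4·1701870)] = (1/2)[85 + √6814705] ≈ (1/2)(85 + 2610.499) = 1347.7495.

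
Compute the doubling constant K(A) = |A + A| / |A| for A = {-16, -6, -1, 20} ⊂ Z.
K = |A + A| / |A| = 10/4 = 5/2

Enumerate A + A = {a + b : a, b ∈ A}. With |A| = 4, there are |A|^2 = 16 ordered sum pairs; collecting distinct values, A + A = {-32, -22, -17, -12, -7, -2, 4, 14, 19, 40}, so |A + A| = 10. Thus K = 10/4 = 5/2. For comparison, the minimum possible |A + A| over all 4-element sets is 2·4 − 1 = 7 (so min K = 7/4), attained only by arithmetic progressions.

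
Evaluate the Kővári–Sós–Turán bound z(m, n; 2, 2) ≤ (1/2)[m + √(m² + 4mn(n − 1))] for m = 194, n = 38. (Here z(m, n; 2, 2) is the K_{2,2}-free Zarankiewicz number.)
z(194, 38; 2, 2) ≤ (1/2)[194 + √(194² + 4·194·38·37)] = (1/2)[194 + √1128692] = 628.1996

Kővári–Sós–Turán: let r_1, ..., r_194 be the row sums and z = Σ r_i the total number of 1s. Each pair of columns can share at most one row with both entries 1 (else a 2×2 all-ones block appears), so Σ_i C(r_i, 2) ≤ C(38, 2) = 703. By convexity Σ_i C(r_i, 2) ≥ 194·C(z/194, 2) = z(z − 194)/(2·194), giving z² − 194z − 194·38·37 ≤ 0 and hence z ≤ (1/2)[194 + √(37636 + 4·272764)] = (1/2)[194 + √1128692] ≈ (1/2)(194 + 1062.3992) = 628.1996.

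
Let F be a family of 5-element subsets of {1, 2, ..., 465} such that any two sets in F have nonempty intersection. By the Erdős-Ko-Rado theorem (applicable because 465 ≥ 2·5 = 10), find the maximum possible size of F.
max |F| = C(464, 4) = 1906472876

The Erdős-Ko-Rado theorem states: for n ≥ 2k, an intersecting family of k-subsets of an n-element set has size at most C(n − 1, k − 1), with equality for 'star' families {A ⊆ [n] : |A| = k, i ∈ A} (fix an element i). For n = 465, k = 5: C(464, 4) = 1906472876.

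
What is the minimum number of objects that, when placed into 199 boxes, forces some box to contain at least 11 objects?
n = (11 − 1)·199 + 1 = 1991

By the generalised pigeonhole principle, to guarantee some box contains ≥ r objects we need more than (r − 1) · k objects total. Threshold: n = (r − 1) · k + 1. With r = 11 and k = 199: n = 10 · 199 + 1 = 1990 + 1 = 1991. For n = 1990 = 10 · 199, we can put exactly 10 objects in every box, avoiding 11 in any single one — so 1991 is tight.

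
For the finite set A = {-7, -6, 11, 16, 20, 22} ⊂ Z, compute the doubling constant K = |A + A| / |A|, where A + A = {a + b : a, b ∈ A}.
K = |A + A| / |A| = 21/6 = 7/2

Enumerate A + A = {a + b : a, b ∈ A}. With |A| = 6, there are |A|^2 = 36 ordered sum pairs; collecting distinct values, A + A = {-14, -13, -12, 4, 5, 9, 10, 13, 14, 15, 16, 22, 27, 31, 32, 33, 36, 38, 40, 42, 44}, so |A + A| = 21. Thus K = 21/6 = 7/2. For comparison, the minimum possible |A + A| over all 6-element sets is 2·6 − 1 = 11 (so min K = 11/6), attained only by arithmetic progressions.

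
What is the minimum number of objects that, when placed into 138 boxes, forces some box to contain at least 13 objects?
n = (13 − 1)·138 + 1 = 1657

By the generalised pigeonhole principle, to guarantee some box contains ≥ r objects we need more than (r − 1) · k objects total. Threshold: n = (r − 1) · k + 1. With r = 13 and k = 138: n = 12 · 138 + 1 = 1656 + 1 = 1657. For n = 1656 = 12 · 138, we can put exactly 12 objects in every box, avoiding 13 in any single one — so 1657 is tight.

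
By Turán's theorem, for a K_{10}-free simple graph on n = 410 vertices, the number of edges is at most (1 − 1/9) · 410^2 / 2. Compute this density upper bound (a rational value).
Turán density bound = (8/9) · 410^2/2 = 672400/9 ≈ 74711.1111

Turán's theorem: ex(n, K_{r+1}) is achieved by the complete r-partite Turán graph T(n, r) with parts as balanced as possible, and is at most (1 − 1/r) · n^2/2. For r = 9, n = 410: the density bound is (8/9) · 168100/2 = 672400/9 ≈ 74711.1111. The integer-valued extremum is e(T(410, 9)) = 74710, which is strictly less than the density bound 672400/9 since 9 ∤ 410 (the parts of T(410, 9) cannot all be equal).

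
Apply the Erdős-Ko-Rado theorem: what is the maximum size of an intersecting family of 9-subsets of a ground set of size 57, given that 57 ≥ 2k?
max |F| = C(56, 8) = 1420494075

Erdős-Ko-Rado (1961): when n ≥ 2k, max |F| = C(n−1, k−1). The bound is attained by the star {A : i ∈ A} for any fixed i ∈ [n]. Here C(57−1, 9−1) = C(56, 8) = 1420494075.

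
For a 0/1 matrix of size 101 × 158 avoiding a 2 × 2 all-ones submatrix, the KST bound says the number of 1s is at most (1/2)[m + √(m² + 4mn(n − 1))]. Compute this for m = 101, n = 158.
z(101, 158; 2, 2) ≤ (1/2)[101 + √(101² + 4·101·158·157)] = (1/2)[101 + √10031825] = 1634.1528

Kővári–Sós–Turán: let r_1, ..., r_101 be the row sums and z = Σ r_i the total number of 1s. Each pair of columns can share at most one row with both entries 1 (else a 2×2 all-ones block appears), so Σ_i C(r_i, 2) ≤ C(158, 2) = 12403. By convexity Σ_i C(r_i, 2) ≥ 101·C(z/101, 2) = z(z − 101)/(2·101), giving z² − 101z − 101·158·157 ≤ 0 and hence z ≤ (1/2)[101 + √(10201 + 4·2505406)] = (1/2)[101 + √10031825] ≈ (1/2)(101 + 3167.3056) = 1634.1528.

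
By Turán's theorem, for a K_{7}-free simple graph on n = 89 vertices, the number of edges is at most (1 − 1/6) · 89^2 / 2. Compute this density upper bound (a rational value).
Turán density bound = (5/6) · 89^2/2 = 39605/12 ≈ 3300.4167

Turán's theorem: ex(n, K_{r+1}) is achieved by the complete r-partite Turán graph T(n, r) with parts as balanced as possible, and is at most (1 − 1/r) · n^2/2. For r = 6, n = 89: the density bound is (5/6) · 7921/2 = 39605/12 ≈ 3300.4167. The integer-valued extremum is e(T(89, 6)) = 3300, which is strictly less than the density bound 39605/12 since 6 ∤ 89 (the parts of T(89, 6) cannot all be equal).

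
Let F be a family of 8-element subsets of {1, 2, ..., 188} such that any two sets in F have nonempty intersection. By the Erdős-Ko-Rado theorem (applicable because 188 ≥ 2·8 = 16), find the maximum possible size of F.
max |F| = C(187, 7) = 1416167483302

The Erdős-Ko-Rado theorem states: for n ≥ 2k, an intersecting family of k-subsets of an n-element set has size at most C(n − 1, k − 1), with equality for 'star' families {A ⊆ [n] : |A| = k, i ∈ A} (fix an element i). For n = 188, k = 8: C(187, 7) = 1416167483302.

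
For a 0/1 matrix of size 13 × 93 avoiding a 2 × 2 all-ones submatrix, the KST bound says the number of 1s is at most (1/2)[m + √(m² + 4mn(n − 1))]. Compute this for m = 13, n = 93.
z(13, 93; 2, 2) ≤ (1/2)[13 + √(13² + 4·13·93·92)] = (1/2)[13 + √445081] = 340.072

Kővári–Sós–Turán: let r_1, ..., r_13 be the row sums and z = Σ r_i the total number of 1s. Each pair of columns can share at most one row with both entries 1 (else a 2×2 all-ones block appears), so Σ_i C(r_i, 2) ≤ C(93, 2) = 4278. By convexity Σ_i C(r_i, 2) ≥ 13·C(z/13, 2) = z(z − 13)/(2·13), giving z² − 13z − 13·93·92 ≤ 0 and hence z ≤ (1/2)[13 + √(169 + 4·111228)] = (1/2)[13 + √445081] ≈ (1/2)(13 + 667.1439) = 340.072.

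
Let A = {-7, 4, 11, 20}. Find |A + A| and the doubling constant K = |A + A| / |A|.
K = |A + A| / |A| = 10/4 = 5/2

Enumerate A + A = {a + b : a, b ∈ A}. With |A| = 4, there are |A|^2 = 16 ordered sum pairs; collecting distinct values, A + A = {-14, -3, 4, 8, 13, 15, 22, 24, 31, 40}, so |A + A| = 10. Thus K = 10/4 = 5/2. For comparison, the minimum possible |A + A| over all 4-element sets is 2·4 − 1 = 7 (so min K = 7/4), attained only by arithmetic progressions.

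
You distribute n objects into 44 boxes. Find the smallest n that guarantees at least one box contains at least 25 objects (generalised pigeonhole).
n = (25 − 1)·44 + 1 = 1057

By the generalised pigeonhole principle, to guarantee some box contains ≥ r objects we need more than (r − 1) · k objects total. Threshold: n = (r − 1) · k + 1. With r = 25 and k = 44: n = 24 · 44 + 1 = 1056 + 1 = 1057. For n = 1056 = 24 · 44, we can put exactly 24 objects in every box, avoiding 25 in any single one — so 1057 is tight.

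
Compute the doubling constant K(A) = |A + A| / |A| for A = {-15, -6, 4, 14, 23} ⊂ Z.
K = |A + A| / |A| = 13/5

Enumerate A + A = {a + b : a, b ∈ A}. With |A| = 5, there are |A|^2 = 25 ordered sum pairs; collecting distinct values, A + A = {-30, -21, -12, -11, -2, -1, 8, 17, 18, 27, 28, 37, 46}, so |A + A| = 13. Thus K = 13/5. For comparison, the minimum possible |A + A| over all 5-element sets is 2·5 − 1 = 9 (so min K = 9/5), attained only by arithmetic progressions.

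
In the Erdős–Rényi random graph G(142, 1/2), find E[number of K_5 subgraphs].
E[# K_5] = C(142, 5) · (1/2)^C(5, 2) = 448072338 / 2^10 = 224036169/512 ≈ 437570.642578

For each 5-subset S of vertices (there are C(142, 5) = 448072338 such S), let X_S = 1 if S induces a K_5 (all C(5, 2) = 10 edges present). Then P(X_S = 1) = (1/2)^10 = 1/1024. By linearity of expectation, E[# K_5] = C(142, 5) · (1/2)^10 = 448072338 / 1024 = 224036169/512 ≈ 437570.642578.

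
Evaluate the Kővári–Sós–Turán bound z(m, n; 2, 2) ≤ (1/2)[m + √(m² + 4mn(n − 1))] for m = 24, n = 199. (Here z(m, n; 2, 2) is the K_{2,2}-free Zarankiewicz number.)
z(24, 199; 2, 2) ≤ (1/2)[24 + √(24² + 4·24·199·198)] = (1/2)[24 + √3783168] = 984.5184

Kővári–Sós–Turán: let r_1, ..., r_24 be the row sums and z = Σ r_i the total number of 1s. Each pair of columns can share at most one row with both entries 1 (else a 2×2 all-ones block appears), so Σ_i C(r_i, 2) ≤ C(199, 2) = 19701. By convexity Σ_i C(r_i, 2) ≥ 24·C(z/24, 2) = z(z − 24)/(2·24), giving z² − 24z − 24·199·198 ≤ 0 and hence z ≤ (1/2)[24 + √(576 + 4·945648)] = (1/2)[24 + √3783168] ≈ (1/2)(24 + 1945.0368) = 984.5184.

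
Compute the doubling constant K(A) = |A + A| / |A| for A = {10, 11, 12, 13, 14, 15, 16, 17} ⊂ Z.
K = |A + A| / |A| = 15/8

Enumerate A + A = {a + b : a, b ∈ A}. With |A| = 8, there are |A|^2 = 64 ordered sum pairs; collecting distinct values, A + A = {20, 21, 22, 23, 24, 25, 26, 27, 28, 29, 30, 31, 32, 33, 34}, so |A + A| = 15. Thus K = 15/8. Here |A + A| = 2|A| − 1 = 15, the minimum possible — so K = 15/8 is minimal, which holds iff A is an arithmetic progression.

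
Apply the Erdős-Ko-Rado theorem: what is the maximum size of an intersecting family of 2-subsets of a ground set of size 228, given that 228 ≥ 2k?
max |F| = C(227, 1) = 227

The Erdős-Ko-Rado theorem states: for n ≥ 2k, an intersecting family of k-subsets of an n-element set has size at most C(n − 1, k − 1), with equality for 'star' families {A ⊆ [n] : |A| = k, i ∈ A} (fix an element i). For n = 228, k = 2: C(227, 1) = 227.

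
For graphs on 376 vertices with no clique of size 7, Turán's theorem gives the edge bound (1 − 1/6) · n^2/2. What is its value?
Turán density bound = (5/6) · 376^2/2 = 176720/3 ≈ 58906.6667

Turán's theorem: ex(n, K_{r+1}) is achieved by the complete r-partite Turán graph T(n, r) with parts as balanced as possible, and is at most (1 − 1/r) · n^2/2. For r = 6, n = 376: the density bound is (5/6) · 141376/2 = 176720/3 ≈ 58906.6667. The integer-valued extremum is e(T(376, 6)) = 58906, which is strictly less than the density bound 176720/3 since 6 ∤ 376 (the parts of T(376, 6) cannot all be equal).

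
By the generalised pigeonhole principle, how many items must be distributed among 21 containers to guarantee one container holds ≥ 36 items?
n = (36 − 1)·21 + 1 = 736

By the generalised pigeonhole principle, to guarantee some box contains ≥ r objects we need more than (r − 1) · k objects total. Threshold: n = (r − 1) · k + 1. With r = 36 and k = 21: n = 35 · 21 + 1 = 735 + 1 = 736. For n = 735 = 35 · 21, we can put exactly 35 objects in every box, avoiding 36 in any single one — so 736 is tight.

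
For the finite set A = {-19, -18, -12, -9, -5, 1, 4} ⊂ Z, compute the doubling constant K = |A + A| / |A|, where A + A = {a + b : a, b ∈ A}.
K = |A + A| / |A| = 23/7

Enumerate A + A = {a + b : a, b ∈ A}. With |A| = 7, there are |A|^2 = 49 ordered sum pairs; collecting distinct values, A + A = {-38, -37, -36, -31, -30, -28, -27, -24, -23, -21, -18, -17, -15, -14, -11, -10, -8, -5, -4, -1, 2, 5, 8}, so |A + A| = 23. Thus K = 23/7. For comparison, the minimum possible |A + A| over all 7-element sets is 2·7 − 1 = 13 (so min K = 13/7), attained only by arithmetic progressions.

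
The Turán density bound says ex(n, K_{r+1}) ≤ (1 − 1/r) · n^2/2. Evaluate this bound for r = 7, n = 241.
Turán density bound = (6/7) · 241^2/2 = 174243/7 ≈ 24891.8571

Turán's theorem: ex(n, K_{r+1}) is achieved by the complete r-partite Turán graph T(n, r) with parts as balanced as possible, and is at most (1 − 1/r) · n^2/2. For r = 7, n = 241: the density bound is (6/7) · 58081/2 = 174243/7 ≈ 24891.8571. The integer-valued extremum is e(T(241, 7)) = 24891, which is strictly less than the density bound 174243/7 since 7 ∤ 241 (the parts of T(241, 7) cannot all be equal).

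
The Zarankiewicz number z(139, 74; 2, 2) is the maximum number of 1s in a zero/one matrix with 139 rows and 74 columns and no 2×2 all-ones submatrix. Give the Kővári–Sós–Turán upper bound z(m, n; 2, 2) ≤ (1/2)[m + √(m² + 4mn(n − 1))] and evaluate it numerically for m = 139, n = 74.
z(139, 74; 2, 2) ≤ (1/2)[139 + √(139² + 4·139·74·73)] = (1/2)[139 + √3022833] = 938.8148

Kővári–Sós–Turán: let r_1, ..., r_139 be the row sums and z = Σ r_i the total number of 1s. Each pair of columns can share at most one row with both entries 1 (else a 2×2 all-ones block appears), so Σ_i C(r_i, 2) ≤ C(74, 2) = 2701. By convexity Σ_i C(r_i, 2) ≥ 139·C(z/139, 2) = z(z − 139)/(2·139), giving z² − 139z − 139·74·73 ≤ 0 and hence z ≤ (1/2)[139 + √(19321 + 4·750878)] = (1/2)[139 + √3022833] ≈ (1/2)(139 + 1738.6296) = 938.8148.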